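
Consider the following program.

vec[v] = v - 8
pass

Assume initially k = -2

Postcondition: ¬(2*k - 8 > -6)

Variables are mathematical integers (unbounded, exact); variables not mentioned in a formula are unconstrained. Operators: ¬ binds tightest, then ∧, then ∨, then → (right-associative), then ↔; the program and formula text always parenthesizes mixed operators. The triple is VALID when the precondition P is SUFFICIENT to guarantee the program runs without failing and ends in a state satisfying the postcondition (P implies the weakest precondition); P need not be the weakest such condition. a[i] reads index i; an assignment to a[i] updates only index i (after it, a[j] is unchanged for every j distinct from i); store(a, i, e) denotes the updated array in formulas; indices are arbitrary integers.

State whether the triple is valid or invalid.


Working backward. After the program, the postcondition ¬(2*k - 8 > -6) must hold; in canonical form it is ¬(2*k > 2).
Before skip: ¬(2*k > 2)
Before vec[v] := v - 8: ¬(2*k > 2)
The weakest precondition is ¬(2*k > 2).
Check whether k = -2 implies it.
Every state satisfying the precondition satisfies the weakest precondition: the implication holds.
Answer: valid


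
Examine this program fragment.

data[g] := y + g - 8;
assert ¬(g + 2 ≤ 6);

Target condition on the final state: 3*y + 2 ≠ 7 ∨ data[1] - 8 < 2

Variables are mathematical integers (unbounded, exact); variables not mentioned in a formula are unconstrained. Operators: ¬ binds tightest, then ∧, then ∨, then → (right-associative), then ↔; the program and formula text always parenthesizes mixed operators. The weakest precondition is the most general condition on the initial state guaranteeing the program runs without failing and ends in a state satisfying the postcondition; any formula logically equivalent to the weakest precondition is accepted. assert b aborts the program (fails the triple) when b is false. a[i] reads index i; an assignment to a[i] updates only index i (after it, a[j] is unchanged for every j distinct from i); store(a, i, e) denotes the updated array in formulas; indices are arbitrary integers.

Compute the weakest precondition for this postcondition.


Working backward. After the program, the postcondition 3*y + 2 ≠ 7 ∨ data[1] - 8 < 2 must hold; in canonical form it is 3*y ≠ 5 ∨ data[1] < 10.
Before assert ¬(g + 2 ≤ 6): (¬(g ≤ 4)) ∧ (3*y ≠ 5 ∨ data[1] < 10)
Before data[g] := y + g - 8: (¬(g ≤ 4)) ∧ (3*y ≠ 5 ∨ store(data, g, g + y - 8)[1] < 10)
Answer: WP = (¬(g ≤ 4)) ∧ (3*y ≠ 5 ∨ store(data, g, g + y - 8)[1] < 10)


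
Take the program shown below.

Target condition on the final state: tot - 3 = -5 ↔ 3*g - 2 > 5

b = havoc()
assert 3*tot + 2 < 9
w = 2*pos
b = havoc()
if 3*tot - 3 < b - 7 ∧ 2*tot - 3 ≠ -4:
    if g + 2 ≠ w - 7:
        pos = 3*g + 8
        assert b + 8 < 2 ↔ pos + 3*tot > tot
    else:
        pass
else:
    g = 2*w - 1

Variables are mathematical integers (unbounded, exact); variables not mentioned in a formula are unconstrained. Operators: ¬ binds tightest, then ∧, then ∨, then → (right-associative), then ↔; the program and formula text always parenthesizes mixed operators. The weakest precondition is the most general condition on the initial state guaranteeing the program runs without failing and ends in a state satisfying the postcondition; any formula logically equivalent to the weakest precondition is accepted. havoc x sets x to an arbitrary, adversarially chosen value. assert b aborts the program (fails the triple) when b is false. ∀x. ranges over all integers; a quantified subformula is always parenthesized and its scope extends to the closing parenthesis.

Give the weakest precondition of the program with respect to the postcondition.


Working backward. After the program, the postcondition tot - 3 = -5 ↔ 3*g - 2 > 5 must hold; in canonical form it is tot = -2 ↔ 3*g > 7.
Then branch requires (g ≠ w - 9 → ((b < -6 ↔ 3*g + 2*tot > -8) ∧ (tot = -2 ↔ 3*g > 7))) ∧ ((¬(g ≠ w - 9)) → (tot = -2 ↔ 3*g > 7)); else branch requires tot = -2 ↔ 6*w > 10.
Before the if: ((3*tot < b - 4 ∧ 2*tot ≠ -1) → ((g ≠ w - 9 → ((b < -6 ↔ 3*g + 2*tot > -8) ∧ (tot = -2 ↔ 3*g > 7))) ∧ ((¬(g ≠ w - 9)) → (tot = -2 ↔ 3*g > 7)))) ∧ ((¬(3*tot < b - 4 ∧ 2*tot ≠ -1)) → (tot = -2 ↔ 6*w > 10))
Before havoc b: ∀b_1. (((3*tot < b_1 - 4 ∧ 2*tot ≠ -1) → ((g ≠ w - 9 → ((b_1 < -6 ↔ 3*g + 2*tot > -8) ∧ (tot = -2 ↔ 3*g > 7))) ∧ ((¬(g ≠ w - 9)) → (tot = -2 ↔ 3*g > 7)))) ∧ ((¬(3*tot < b_1 - 4 ∧ 2*tot ≠ -1)) → (tot = -2 ↔ 6*w > 10)))
Before w := 2*pos: ∀b_1. (((3*tot < b_1 - 4 ∧ 2*tot ≠ -1) → ((g ≠ 2*pos - 9 → ((b_1 < -6 ↔ 3*g + 2*tot > -8) ∧ (tot = -2 ↔ 3*g > 7))) ∧ ((¬(g ≠ 2*pos - 9)) → (tot = -2 ↔ 3*g > 7)))) ∧ ((¬(3*tot < b_1 - 4 ∧ 2*tot ≠ -1)) → (tot = -2 ↔ 12*pos > 10)))
Before assert 3*tot + 2 < 9: 3*tot < 7 ∧ (∀b_1. (((3*tot < b_1 - 4 ∧ 2*tot ≠ -1) → ((g ≠ 2*pos - 9 → ((b_1 < -6 ↔ 3*g + 2*tot > -8) ∧ (tot = -2 ↔ 3*g > 7))) ∧ ((¬(g ≠ 2*pos - 9)) → (tot = -2 ↔ 3*g > 7)))) ∧ ((¬(3*tot < b_1 - 4 ∧ 2*tot ≠ -1)) → (tot = -2 ↔ 12*pos > 10))))
Before havoc b: 3*tot < 7 ∧ (∀b_1. (((3*tot < b_1 - 4 ∧ 2*tot ≠ -1) → ((g ≠ 2*pos - 9 → ((b_1 < -6 ↔ 3*g + 2*tot > -8) ∧ (tot = -2 ↔ 3*g > 7))) ∧ ((¬(g ≠ 2*pos - 9)) → (tot = -2 ↔ 3*g > 7)))) ∧ ((¬(3*tot < b_1 - 4 ∧ 2*tot ≠ -1)) → (tot = -2 ↔ 12*pos > 10))))
Answer: WP = 3*tot < 7 ∧ (∀b_1. (((3*tot < b_1 - 4 ∧ 2*tot ≠ -1) → ((g ≠ 2*pos - 9 → ((b_1 < -6 ↔ 3*g + 2*tot > -8) ∧ (tot = -2 ↔ 3*g > 7))) ∧ ((¬(g ≠ 2*pos - 9)) → (tot = -2 ↔ 3*g > 7)))) ∧ ((¬(3*tot < b_1 - 4 ∧ 2*tot ≠ -1)) → (tot = -2 ↔ 12*pos > 10))))


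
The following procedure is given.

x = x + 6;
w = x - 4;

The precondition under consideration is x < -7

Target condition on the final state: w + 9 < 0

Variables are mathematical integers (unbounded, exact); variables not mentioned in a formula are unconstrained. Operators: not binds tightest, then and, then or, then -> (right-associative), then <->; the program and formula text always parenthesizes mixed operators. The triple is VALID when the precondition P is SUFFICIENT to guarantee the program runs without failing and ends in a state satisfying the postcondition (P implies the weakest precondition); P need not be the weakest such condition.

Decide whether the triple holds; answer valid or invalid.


Working backward. After the program, the postcondition w + 9 < 0 must hold; in canonical form it is w < -9.
Before w := x - 4: x < -5
Before x := x + 6: x < -11
The weakest precondition is x < -11.
Check whether x < -7 implies it.
Countermodel: at the initial state x = -11, the precondition holds but the weakest precondition fails.
Answer: invalid


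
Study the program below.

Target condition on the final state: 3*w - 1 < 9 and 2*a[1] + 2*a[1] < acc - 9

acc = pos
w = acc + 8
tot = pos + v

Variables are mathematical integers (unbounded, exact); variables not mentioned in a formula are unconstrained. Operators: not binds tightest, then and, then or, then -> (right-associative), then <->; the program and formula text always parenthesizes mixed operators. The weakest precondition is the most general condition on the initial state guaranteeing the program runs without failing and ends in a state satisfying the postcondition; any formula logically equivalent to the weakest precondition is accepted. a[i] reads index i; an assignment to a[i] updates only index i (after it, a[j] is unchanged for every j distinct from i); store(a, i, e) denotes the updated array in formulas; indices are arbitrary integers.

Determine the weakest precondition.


Working backward. After the program, the postcondition 3*w - 1 < 9 and 2*a[1] + 2*a[1] < acc - 9 must hold; in canonical form it is 3*w < 10 and 4*a[1] < acc - 9.
Before tot := pos + v: 3*w < 10 and 4*a[1] < acc - 9
Before w := acc + 8: 3*acc < -14 and 4*a[1] < acc - 9
Before acc := pos: 3*pos < -14 and 4*a[1] < pos - 9
Answer: WP = 3*pos < -14 and 4*a[1] < pos - 9


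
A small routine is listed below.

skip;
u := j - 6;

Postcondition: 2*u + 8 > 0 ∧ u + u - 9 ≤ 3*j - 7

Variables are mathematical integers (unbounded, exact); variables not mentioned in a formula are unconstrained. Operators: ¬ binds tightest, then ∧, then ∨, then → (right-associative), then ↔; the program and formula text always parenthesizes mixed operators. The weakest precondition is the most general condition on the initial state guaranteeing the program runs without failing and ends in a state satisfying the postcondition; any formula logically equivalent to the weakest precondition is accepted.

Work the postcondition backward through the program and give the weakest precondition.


Working backward. After the program, the postcondition 2*u + 8 > 0 ∧ u + u - 9 ≤ 3*j - 7 must hold; in canonical form it is 2*u > -8 ∧ 2*u ≤ 3*j + 2.
Before u := j - 6: 2*j > 4 ∧ j ≥ -14
Before skip: 2*j > 4 ∧ j ≥ -14
Answer: WP = 2*j > 4 ∧ j ≥ -14


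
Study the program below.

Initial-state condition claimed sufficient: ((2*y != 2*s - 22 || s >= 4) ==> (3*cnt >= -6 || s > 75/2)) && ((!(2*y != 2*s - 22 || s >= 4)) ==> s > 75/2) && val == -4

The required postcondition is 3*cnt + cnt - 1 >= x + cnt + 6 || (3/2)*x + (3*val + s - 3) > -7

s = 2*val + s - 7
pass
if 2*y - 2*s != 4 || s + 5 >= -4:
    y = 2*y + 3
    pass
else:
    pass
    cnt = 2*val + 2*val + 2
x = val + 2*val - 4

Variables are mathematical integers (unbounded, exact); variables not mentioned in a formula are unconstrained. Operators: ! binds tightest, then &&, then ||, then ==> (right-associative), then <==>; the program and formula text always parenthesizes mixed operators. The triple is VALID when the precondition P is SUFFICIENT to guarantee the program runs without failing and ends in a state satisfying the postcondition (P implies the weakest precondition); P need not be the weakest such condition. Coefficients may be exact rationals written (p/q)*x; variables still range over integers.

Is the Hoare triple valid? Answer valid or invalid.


Working backward. After the program, the postcondition 3*cnt + cnt - 1 >= x + cnt + 6 || (3/2)*x + (3*val + s - 3) > -7 must hold; in canonical form it is 3*cnt >= x + 7 || s + 3*val + (3/2)*x > -4.
Before x := val + 2*val - 4: 3*cnt >= 3*val + 3 || s + (15/2)*val > 2
Then branch requires 3*cnt >= 3*val + 3 || s + (15/2)*val > 2; else branch requires 9*val >= -3 || s + (15/2)*val > 2.
Before the if: ((2*y != 2*s + 4 || s >= -9) ==> (3*cnt >= 3*val + 3 || s + (15/2)*val > 2)) && ((!(2*y != 2*s + 4 || s >= -9)) ==> (9*val >= -3 || s + (15/2)*val > 2))
Before skip: ((2*y != 2*s + 4 || s >= -9) ==> (3*cnt >= 3*val + 3 || s + (15/2)*val > 2)) && ((!(2*y != 2*s + 4 || s >= -9)) ==> (9*val >= -3 || s + (15/2)*val > 2))
Before s := 2*val + s - 7: ((2*y != 2*s + 4*val - 10 || s + 2*val >= -2) ==> (3*cnt >= 3*val + 3 || s + (19/2)*val > 9)) && ((!(2*y != 2*s + 4*val - 10 || s + 2*val >= -2)) ==> (9*val >= -3 || s + (19/2)*val > 9))
The weakest precondition is ((2*y != 2*s + 4*val - 10 || s + 2*val >= -2) ==> (3*cnt >= 3*val + 3 || s + (19/2)*val > 9)) && ((!(2*y != 2*s + 4*val - 10 || s + 2*val >= -2)) ==> (9*val >= -3 || s + (19/2)*val > 9)).
Check whether ((2*y != 2*s - 22 || s >= 4) ==> (3*cnt >= -6 || s > 75/2)) && ((!(2*y != 2*s - 22 || s >= 4)) ==> s > 75/2) && val == -4 implies it.
Countermodel: at the initial state cnt = -4, s = 38, val = -4, y = 28, the precondition holds but the weakest precondition fails.
Answer: invalid


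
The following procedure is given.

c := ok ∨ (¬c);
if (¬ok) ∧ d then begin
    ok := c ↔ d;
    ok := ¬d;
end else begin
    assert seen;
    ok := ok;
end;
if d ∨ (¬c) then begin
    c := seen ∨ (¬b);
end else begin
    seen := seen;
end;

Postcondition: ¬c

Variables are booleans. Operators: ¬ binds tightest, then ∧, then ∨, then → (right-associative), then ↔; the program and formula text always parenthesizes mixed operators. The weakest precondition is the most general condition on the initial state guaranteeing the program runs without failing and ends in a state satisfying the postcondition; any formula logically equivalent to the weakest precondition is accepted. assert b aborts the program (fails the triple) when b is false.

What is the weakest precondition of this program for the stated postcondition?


Working backward. After the program, ¬c must hold.
Then branch requires ¬(seen ∨ (¬b)); else branch requires ¬c.
Before the if: ((d ∨ (¬c)) → (¬(seen ∨ (¬b)))) ∧ ((¬(d ∨ (¬c))) → (¬c))
Then branch requires ((d ∨ (¬c)) → (¬(seen ∨ (¬b)))) ∧ ((¬(d ∨ (¬c))) → (¬c)); else branch requires seen ∧ ((d ∨ (¬c)) → (¬(seen ∨ (¬b)))) ∧ ((¬(d ∨ (¬c))) → (¬c)).
Before the if: (((¬ok) ∧ d) → (((d ∨ (¬c)) → (¬(seen ∨ (¬b)))) ∧ ((¬(d ∨ (¬c))) → (¬c)))) ∧ ((¬((¬ok) ∧ d)) → (seen ∧ ((d ∨ (¬c)) → (¬(seen ∨ (¬b)))) ∧ ((¬(d ∨ (¬c))) → (¬c))))
Before c := ok ∨ (¬c): (((¬ok) ∧ d) → (((d ∨ (¬(ok ∨ (¬c)))) → (¬(seen ∨ (¬b)))) ∧ ((¬(d ∨ (¬(ok ∨ (¬c))))) → (¬(ok ∨ (¬c)))))) ∧ ((¬((¬ok) ∧ d)) → (seen ∧ ((d ∨ (¬(ok ∨ (¬c)))) → (¬(seen ∨ (¬b)))) ∧ ((¬(d ∨ (¬(ok ∨ (¬c))))) → (¬(ok ∨ (¬c))))))
Answer: WP = (((¬ok) ∧ d) → (((d ∨ (¬(ok ∨ (¬c)))) → (¬(seen ∨ (¬b)))) ∧ ((¬(d ∨ (¬(ok ∨ (¬c))))) → (¬(ok ∨ (¬c)))))) ∧ ((¬((¬ok) ∧ d)) → (seen ∧ ((d ∨ (¬(ok ∨ (¬c)))) → (¬(seen ∨ (¬b)))) ∧ ((¬(d ∨ (¬(ok ∨ (¬c))))) → (¬(ok ∨ (¬c))))))


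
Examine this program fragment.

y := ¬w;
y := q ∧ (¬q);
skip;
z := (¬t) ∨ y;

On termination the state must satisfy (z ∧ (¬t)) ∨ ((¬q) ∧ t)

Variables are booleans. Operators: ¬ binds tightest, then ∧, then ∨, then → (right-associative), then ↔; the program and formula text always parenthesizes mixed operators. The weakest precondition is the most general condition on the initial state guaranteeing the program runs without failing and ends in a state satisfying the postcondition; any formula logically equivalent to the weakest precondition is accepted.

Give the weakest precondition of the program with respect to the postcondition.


Working backward. After the program, (z ∧ (¬t)) ∨ ((¬q) ∧ t) must hold.
Before z := (¬t) ∨ y: (((¬t) ∨ y) ∧ (¬t)) ∨ ((¬q) ∧ t)
Before skip: (((¬t) ∨ y) ∧ (¬t)) ∨ ((¬q) ∧ t)
Before y := q ∧ (¬q): (¬t) ∨ ((¬q) ∧ t)
Before y := ¬w: (¬t) ∨ ((¬q) ∧ t)
Answer: WP = (¬t) ∨ ((¬q) ∧ t)


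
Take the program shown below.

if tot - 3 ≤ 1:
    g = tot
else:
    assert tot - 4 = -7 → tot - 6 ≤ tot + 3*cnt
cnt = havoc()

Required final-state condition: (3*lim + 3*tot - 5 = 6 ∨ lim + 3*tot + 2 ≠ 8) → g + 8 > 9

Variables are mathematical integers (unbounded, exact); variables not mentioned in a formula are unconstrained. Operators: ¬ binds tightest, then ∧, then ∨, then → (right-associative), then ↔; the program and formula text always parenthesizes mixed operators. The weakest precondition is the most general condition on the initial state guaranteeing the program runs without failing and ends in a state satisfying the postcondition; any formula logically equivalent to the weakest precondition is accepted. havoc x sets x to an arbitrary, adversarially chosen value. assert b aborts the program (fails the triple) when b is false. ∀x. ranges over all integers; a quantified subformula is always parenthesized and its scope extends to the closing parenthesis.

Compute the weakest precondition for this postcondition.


Working backward. After the program, the postcondition (3*lim + 3*tot - 5 = 6 ∨ lim + 3*tot + 2 ≠ 8) → g + 8 > 9 must hold; in canonical form it is (3*lim + 3*tot = 11 ∨ lim + 3*tot ≠ 6) → g > 1.
Before havoc cnt: (3*lim + 3*tot = 11 ∨ lim + 3*tot ≠ 6) → g > 1
Then branch requires (3*lim + 3*tot = 11 ∨ lim + 3*tot ≠ 6) → tot > 1; else branch requires (tot = -3 → 3*cnt ≥ -6) ∧ ((3*lim + 3*tot = 11 ∨ lim + 3*tot ≠ 6) → g > 1).
Before the if: (tot ≤ 4 → ((3*lim + 3*tot = 11 ∨ lim + 3*tot ≠ 6) → tot > 1)) ∧ ((¬(tot ≤ 4)) → ((tot = -3 → 3*cnt ≥ -6) ∧ ((3*lim + 3*tot = 11 ∨ lim + 3*tot ≠ 6) → g > 1)))
Answer: WP = (tot ≤ 4 → ((3*lim + 3*tot = 11 ∨ lim + 3*tot ≠ 6) → tot > 1)) ∧ ((¬(tot ≤ 4)) → ((tot = -3 → 3*cnt ≥ -6) ∧ ((3*lim + 3*tot = 11 ∨ lim + 3*tot ≠ 6) → g > 1)))


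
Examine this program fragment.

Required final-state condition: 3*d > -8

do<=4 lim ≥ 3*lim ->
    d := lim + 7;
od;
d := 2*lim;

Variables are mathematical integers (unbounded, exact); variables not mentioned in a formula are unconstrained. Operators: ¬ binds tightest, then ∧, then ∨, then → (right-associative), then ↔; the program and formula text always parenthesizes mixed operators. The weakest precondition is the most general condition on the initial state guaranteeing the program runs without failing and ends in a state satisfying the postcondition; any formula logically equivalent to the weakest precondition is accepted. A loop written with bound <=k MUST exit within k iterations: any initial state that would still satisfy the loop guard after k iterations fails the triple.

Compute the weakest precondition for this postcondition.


Working backward. After the program, 3*d > -8 must hold.
Before d := 2*lim: 6*lim > -8
Before the loop (bound <=4), unroll the exhaustion recursion (WP_0 = exit-now case; WP_j = one more guarded iteration, up to j = 4):
  WP_0: (¬(2*lim ≤ 0)) ∧ 6*lim > -8
  WP_1: (2*lim ≤ 0 → ((¬(2*lim ≤ 0)) ∧ 6*lim > -8)) ∧ ((¬(2*lim ≤ 0)) → 6*lim > -8)
  WP_2: (2*lim ≤ 0 → ((2*lim ≤ 0 → ((¬(2*lim ≤ 0)) ∧ 6*lim > -8)) ∧ ((¬(2*lim ≤ 0)) → 6*lim > -8))) ∧ ((¬(2*lim ≤ 0)) → 6*lim > -8)
  WP_3: (2*lim ≤ 0 → ((2*lim ≤ 0 → ((2*lim ≤ 0 → ((¬(2*lim ≤ 0)) ∧ 6*lim > -8)) ∧ ((¬(2*lim ≤ 0)) → 6*lim > -8))) ∧ ((¬(2*lim ≤ 0)) → 6*lim > -8))) ∧ ((¬(2*lim ≤ 0)) → 6*lim > -8)
  WP_4: (2*lim ≤ 0 → ((2*lim ≤ 0 → ((2*lim ≤ 0 → ((2*lim ≤ 0 → ((¬(2*lim ≤ 0)) ∧ 6*lim > -8)) ∧ ((¬(2*lim ≤ 0)) → 6*lim > -8))) ∧ ((¬(2*lim ≤ 0)) → 6*lim > -8))) ∧ ((¬(2*lim ≤ 0)) → 6*lim > -8))) ∧ ((¬(2*lim ≤ 0)) → 6*lim > -8)
So before the loop: (2*lim ≤ 0 → ((2*lim ≤ 0 → ((2*lim ≤ 0 → ((2*lim ≤ 0 → ((¬(2*lim ≤ 0)) ∧ 6*lim > -8)) ∧ ((¬(2*lim ≤ 0)) → 6*lim > -8))) ∧ ((¬(2*lim ≤ 0)) → 6*lim > -8))) ∧ ((¬(2*lim ≤ 0)) → 6*lim > -8))) ∧ ((¬(2*lim ≤ 0)) → 6*lim > -8)
Answer: WP = (2*lim ≤ 0 → ((2*lim ≤ 0 → ((2*lim ≤ 0 → ((2*lim ≤ 0 → ((¬(2*lim ≤ 0)) ∧ 6*lim > -8)) ∧ ((¬(2*lim ≤ 0)) → 6*lim > -8))) ∧ ((¬(2*lim ≤ 0)) → 6*lim > -8))) ∧ ((¬(2*lim ≤ 0)) → 6*lim > -8))) ∧ ((¬(2*lim ≤ 0)) → 6*lim > -8)


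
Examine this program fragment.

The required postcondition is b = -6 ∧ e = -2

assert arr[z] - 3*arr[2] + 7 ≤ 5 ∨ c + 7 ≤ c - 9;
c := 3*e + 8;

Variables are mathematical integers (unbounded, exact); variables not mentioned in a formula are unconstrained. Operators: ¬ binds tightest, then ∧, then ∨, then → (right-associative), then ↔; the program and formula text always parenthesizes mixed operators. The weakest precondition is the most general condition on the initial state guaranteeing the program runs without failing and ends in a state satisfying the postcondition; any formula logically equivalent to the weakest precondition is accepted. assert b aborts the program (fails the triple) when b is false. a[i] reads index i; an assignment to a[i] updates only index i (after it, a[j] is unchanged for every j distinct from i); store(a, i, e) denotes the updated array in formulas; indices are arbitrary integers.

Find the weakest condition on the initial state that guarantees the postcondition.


Working backward. After the program, b = -6 ∧ e = -2 must hold.
Before c := 3*e + 8: b = -6 ∧ e = -2
Before assert arr[z] - 3*arr[2] + 7 ≤ 5 ∨ c + 7 ≤ c - 9: arr[z] ≤ 3*arr[2] - 2 ∧ b = -6 ∧ e = -2
Answer: WP = arr[z] ≤ 3*arr[2] - 2 ∧ b = -6 ∧ e = -2


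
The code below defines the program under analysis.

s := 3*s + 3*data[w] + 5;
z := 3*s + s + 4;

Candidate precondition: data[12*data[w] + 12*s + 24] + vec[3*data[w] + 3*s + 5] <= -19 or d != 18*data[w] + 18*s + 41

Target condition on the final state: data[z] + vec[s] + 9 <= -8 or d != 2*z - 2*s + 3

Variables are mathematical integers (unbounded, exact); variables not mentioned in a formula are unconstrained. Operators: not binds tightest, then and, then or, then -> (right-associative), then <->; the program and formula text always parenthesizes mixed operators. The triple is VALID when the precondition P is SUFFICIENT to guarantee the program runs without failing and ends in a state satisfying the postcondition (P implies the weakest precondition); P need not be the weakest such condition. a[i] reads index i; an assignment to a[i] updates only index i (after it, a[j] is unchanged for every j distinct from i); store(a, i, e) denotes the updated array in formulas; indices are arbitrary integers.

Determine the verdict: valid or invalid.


Working backward. After the program, the postcondition data[z] + vec[s] + 9 <= -8 or d != 2*z - 2*s + 3 must hold; in canonical form it is data[z] + vec[s] <= -17 or d + 2*s != 2*z + 3.
Before z := 3*s + s + 4: data[4*s + 4] + vec[s] <= -17 or d != 6*s + 11
Before s := 3*s + 3*data[w] + 5: data[12*data[w] + 12*s + 24] + vec[3*data[w] + 3*s + 5] <= -17 or d != 18*data[w] + 18*s + 41
The weakest precondition is data[12*data[w] + 12*s + 24] + vec[3*data[w] + 3*s + 5] <= -17 or d != 18*data[w] + 18*s + 41.
Check whether data[12*data[w] + 12*s + 24] + vec[3*data[w] + 3*s + 5] <= -19 or d != 18*data[w] + 18*s + 41 implies it.
Every state satisfying the precondition satisfies the weakest precondition: the implication holds.
Answer: valid


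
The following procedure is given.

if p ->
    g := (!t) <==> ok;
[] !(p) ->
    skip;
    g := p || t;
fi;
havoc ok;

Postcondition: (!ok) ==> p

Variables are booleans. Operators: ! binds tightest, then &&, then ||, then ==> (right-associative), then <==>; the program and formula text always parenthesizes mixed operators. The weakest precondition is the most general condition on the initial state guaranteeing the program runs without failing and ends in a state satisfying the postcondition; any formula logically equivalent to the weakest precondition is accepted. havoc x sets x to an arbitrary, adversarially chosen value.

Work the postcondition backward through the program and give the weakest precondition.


Working backward. After the program, (!ok) ==> p must hold.
Before havoc ok: p
Then branch requires p; else branch requires p.
Before the if: (!p) ==> p
Answer: WP = (!p) ==> p


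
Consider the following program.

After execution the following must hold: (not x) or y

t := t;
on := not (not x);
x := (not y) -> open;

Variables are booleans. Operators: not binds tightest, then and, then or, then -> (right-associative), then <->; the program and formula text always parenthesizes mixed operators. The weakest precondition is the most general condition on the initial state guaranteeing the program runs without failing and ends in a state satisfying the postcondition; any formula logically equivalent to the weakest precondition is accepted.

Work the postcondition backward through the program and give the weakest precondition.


Working backward. After the program, (not x) or y must hold.
Before x := (not y) -> open: (not ((not y) -> open)) or y
Before on := not (not x): (not ((not y) -> open)) or y
Before t := t: (not ((not y) -> open)) or y
Answer: WP = (not ((not y) -> open)) or y


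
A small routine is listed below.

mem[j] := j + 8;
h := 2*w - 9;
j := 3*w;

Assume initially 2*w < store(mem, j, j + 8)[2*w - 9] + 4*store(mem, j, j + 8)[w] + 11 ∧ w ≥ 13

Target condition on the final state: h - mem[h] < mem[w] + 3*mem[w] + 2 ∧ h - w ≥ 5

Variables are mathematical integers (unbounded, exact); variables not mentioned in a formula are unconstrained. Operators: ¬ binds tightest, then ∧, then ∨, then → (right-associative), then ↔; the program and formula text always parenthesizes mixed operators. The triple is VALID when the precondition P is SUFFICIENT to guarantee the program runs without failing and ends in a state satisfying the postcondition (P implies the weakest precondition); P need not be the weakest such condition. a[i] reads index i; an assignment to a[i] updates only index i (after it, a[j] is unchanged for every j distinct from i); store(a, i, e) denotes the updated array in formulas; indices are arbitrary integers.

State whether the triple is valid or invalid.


Working backward. After the program, the postcondition h - mem[h] < mem[w] + 3*mem[w] + 2 ∧ h - w ≥ 5 must hold; in canonical form it is h < mem[h] + 4*mem[w] + 2 ∧ h ≥ w + 5.
Before j := 3*w: h < mem[h] + 4*mem[w] + 2 ∧ h ≥ w + 5
Before h := 2*w - 9: 2*w < mem[2*w - 9] + 4*mem[w] + 11 ∧ w ≥ 14
Before mem[j] := j + 8: 2*w < store(mem, j, j + 8)[2*w - 9] + 4*store(mem, j, j + 8)[w] + 11 ∧ w ≥ 14
The weakest precondition is 2*w < store(mem, j, j + 8)[2*w - 9] + 4*store(mem, j, j + 8)[w] + 11 ∧ w ≥ 14.
Check whether 2*w < store(mem, j, j + 8)[2*w - 9] + 4*store(mem, j, j + 8)[w] + 11 ∧ w ≥ 13 implies it.
Countermodel: at the initial state j = 14, mem = {[13] = 0, [14] = 2, [17] = 16, elsewhere 2}, w = 13, the precondition holds but the weakest precondition fails.
Answer: invalid


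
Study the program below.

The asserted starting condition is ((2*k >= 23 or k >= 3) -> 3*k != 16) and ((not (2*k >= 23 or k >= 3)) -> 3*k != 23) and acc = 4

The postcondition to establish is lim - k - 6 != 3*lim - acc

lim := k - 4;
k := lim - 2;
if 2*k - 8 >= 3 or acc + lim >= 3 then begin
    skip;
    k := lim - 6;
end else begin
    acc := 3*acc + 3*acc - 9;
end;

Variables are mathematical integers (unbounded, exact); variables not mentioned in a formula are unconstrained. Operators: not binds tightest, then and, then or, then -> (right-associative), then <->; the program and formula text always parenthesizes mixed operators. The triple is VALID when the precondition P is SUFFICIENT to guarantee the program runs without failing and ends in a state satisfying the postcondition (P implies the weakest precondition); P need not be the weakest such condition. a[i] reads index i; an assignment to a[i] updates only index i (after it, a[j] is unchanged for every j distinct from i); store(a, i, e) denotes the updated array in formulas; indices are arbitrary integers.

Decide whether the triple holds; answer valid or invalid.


Working backward. After the program, the postcondition lim - k - 6 != 3*lim - acc must hold; in canonical form it is acc != k + 2*lim + 6.
Then branch requires acc != 3*lim; else branch requires 6*acc != k + 2*lim + 15.
Before the if: ((2*k >= 11 or acc + lim >= 3) -> acc != 3*lim) and ((not (2*k >= 11 or acc + lim >= 3)) -> 6*acc != k + 2*lim + 15)
Before k := lim - 2: ((2*lim >= 15 or acc + lim >= 3) -> acc != 3*lim) and ((not (2*lim >= 15 or acc + lim >= 3)) -> 6*acc != 3*lim + 13)
Before lim := k - 4: ((2*k >= 23 or acc + k >= 7) -> acc != 3*k - 12) and ((not (2*k >= 23 or acc + k >= 7)) -> 6*acc != 3*k + 1)
The weakest precondition is ((2*k >= 23 or acc + k >= 7) -> acc != 3*k - 12) and ((not (2*k >= 23 or acc + k >= 7)) -> 6*acc != 3*k + 1).
Check whether ((2*k >= 23 or k >= 3) -> 3*k != 16) and ((not (2*k >= 23 or k >= 3)) -> 3*k != 23) and acc = 4 implies it.
Every state satisfying the precondition satisfies the weakest precondition: the implication holds.
Answer: valid


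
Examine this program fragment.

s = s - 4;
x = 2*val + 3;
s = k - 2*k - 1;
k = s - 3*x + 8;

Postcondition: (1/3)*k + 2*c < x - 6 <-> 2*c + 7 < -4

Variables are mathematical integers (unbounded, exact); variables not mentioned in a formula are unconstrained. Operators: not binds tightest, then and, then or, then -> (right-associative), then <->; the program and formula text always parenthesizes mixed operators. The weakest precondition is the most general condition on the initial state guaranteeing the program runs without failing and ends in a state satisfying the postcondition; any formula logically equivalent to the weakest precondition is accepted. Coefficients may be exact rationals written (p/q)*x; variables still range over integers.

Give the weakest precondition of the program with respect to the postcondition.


Working backward. After the program, the postcondition (1/3)*k + 2*c < x - 6 <-> 2*c + 7 < -4 must hold; in canonical form it is 2*c + (1/3)*k < x - 6 <-> 2*c < -11.
Before k := s - 3*x + 8: 2*c + (1/3)*s < 2*x - 26/3 <-> 2*c < -11
Before s := k - 2*k - 1: 2*c < (1/3)*k + 2*x - 25/3 <-> 2*c < -11
Before x := 2*val + 3: 2*c < (1/3)*k + 4*val - 7/3 <-> 2*c < -11
Before s := s - 4: 2*c < (1/3)*k + 4*val - 7/3 <-> 2*c < -11
Answer: WP = 2*c < (1/3)*k + 4*val - 7/3 <-> 2*c < -11


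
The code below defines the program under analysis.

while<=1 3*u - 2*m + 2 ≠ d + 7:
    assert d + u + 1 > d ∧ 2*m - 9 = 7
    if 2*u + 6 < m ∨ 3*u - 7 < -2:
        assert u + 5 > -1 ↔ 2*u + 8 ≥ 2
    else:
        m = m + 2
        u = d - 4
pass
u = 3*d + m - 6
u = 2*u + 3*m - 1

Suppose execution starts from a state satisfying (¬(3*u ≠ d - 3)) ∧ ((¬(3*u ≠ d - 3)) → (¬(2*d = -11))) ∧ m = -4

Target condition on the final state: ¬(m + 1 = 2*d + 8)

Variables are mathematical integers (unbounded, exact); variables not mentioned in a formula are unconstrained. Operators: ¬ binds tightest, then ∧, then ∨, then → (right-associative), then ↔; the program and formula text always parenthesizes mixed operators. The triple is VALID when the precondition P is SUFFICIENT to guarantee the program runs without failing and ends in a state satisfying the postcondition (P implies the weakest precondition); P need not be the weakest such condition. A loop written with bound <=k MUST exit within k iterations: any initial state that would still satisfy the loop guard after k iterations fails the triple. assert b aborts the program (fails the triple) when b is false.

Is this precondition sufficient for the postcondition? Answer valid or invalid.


Working backward. After the program, the postcondition ¬(m + 1 = 2*d + 8) must hold; in canonical form it is ¬(m = 2*d + 7).
Before u := 2*u + 3*m - 1: ¬(m = 2*d + 7)
Before u := 3*d + m - 6: ¬(m = 2*d + 7)
Before skip: ¬(m = 2*d + 7)
Before the loop (bound <=1), unroll the exhaustion recursion (WP_0 = exit-now case; WP_j = one more guarded iteration, up to j = 1):
  WP_0: (¬(3*u ≠ d + 2*m + 5)) ∧ (¬(m = 2*d + 7))
  WP_1: (3*u ≠ d + 2*m + 5 → (u > -1 ∧ 2*m = 16 ∧ ((2*u < m - 6 ∨ 3*u < 5) → ((u > -6 ↔ 2*u ≥ -6) ∧ (¬(3*u ≠ d + 2*m + 5)) ∧ (¬(m = 2*d + 7)))) ∧ ((¬(2*u < m - 6 ∨ 3*u < 5)) → ((¬(2*d ≠ 2*m + 21)) ∧ (¬(m = 2*d + 5)))))) ∧ ((¬(3*u ≠ d + 2*m + 5)) → (¬(m = 2*d + 7)))
So before the loop: (3*u ≠ d + 2*m + 5 → (u > -1 ∧ 2*m = 16 ∧ ((2*u < m - 6 ∨ 3*u < 5) → ((u > -6 ↔ 2*u ≥ -6) ∧ (¬(3*u ≠ d + 2*m + 5)) ∧ (¬(m = 2*d + 7)))) ∧ ((¬(2*u < m - 6 ∨ 3*u < 5)) → ((¬(2*d ≠ 2*m + 21)) ∧ (¬(m = 2*d + 5)))))) ∧ ((¬(3*u ≠ d + 2*m + 5)) → (¬(m = 2*d + 7)))
The weakest precondition is (3*u ≠ d + 2*m + 5 → (u > -1 ∧ 2*m = 16 ∧ ((2*u < m - 6 ∨ 3*u < 5) → ((u > -6 ↔ 2*u ≥ -6) ∧ (¬(3*u ≠ d + 2*m + 5)) ∧ (¬(m = 2*d + 7)))) ∧ ((¬(2*u < m - 6 ∨ 3*u < 5)) → ((¬(2*d ≠ 2*m + 21)) ∧ (¬(m = 2*d + 5)))))) ∧ ((¬(3*u ≠ d + 2*m + 5)) → (¬(m = 2*d + 7))).
Check whether (¬(3*u ≠ d - 3)) ∧ ((¬(3*u ≠ d - 3)) → (¬(2*d = -11))) ∧ m = -4 implies it.
Every state satisfying the precondition satisfies the weakest precondition: the implication holds.
Answer: valid


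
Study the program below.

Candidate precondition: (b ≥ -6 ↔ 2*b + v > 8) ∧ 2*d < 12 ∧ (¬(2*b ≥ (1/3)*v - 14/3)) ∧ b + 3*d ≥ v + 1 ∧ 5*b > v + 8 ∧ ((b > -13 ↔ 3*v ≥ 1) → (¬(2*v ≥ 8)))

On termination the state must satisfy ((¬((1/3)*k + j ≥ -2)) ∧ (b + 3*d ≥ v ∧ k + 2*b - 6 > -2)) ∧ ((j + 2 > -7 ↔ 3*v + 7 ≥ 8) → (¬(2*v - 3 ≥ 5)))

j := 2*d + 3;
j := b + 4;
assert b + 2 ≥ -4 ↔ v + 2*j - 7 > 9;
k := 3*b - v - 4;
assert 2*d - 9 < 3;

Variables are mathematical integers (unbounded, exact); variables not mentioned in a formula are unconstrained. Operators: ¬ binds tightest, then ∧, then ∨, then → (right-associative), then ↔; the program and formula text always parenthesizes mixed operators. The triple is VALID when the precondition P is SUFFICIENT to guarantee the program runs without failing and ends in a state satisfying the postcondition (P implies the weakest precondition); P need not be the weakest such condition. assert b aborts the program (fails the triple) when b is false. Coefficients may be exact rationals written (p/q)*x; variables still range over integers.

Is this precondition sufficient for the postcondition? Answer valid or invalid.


Working backward. After the program, the postcondition ((¬((1/3)*k + j ≥ -2)) ∧ (b + 3*d ≥ v ∧ k + 2*b - 6 > -2)) ∧ ((j + 2 > -7 ↔ 3*v + 7 ≥ 8) → (¬(2*v - 3 ≥ 5))) must hold; in canonical form it is (¬(j + (1/3)*k ≥ -2)) ∧ b + 3*d ≥ v ∧ 2*b + k > 4 ∧ ((j > -9 ↔ 3*v ≥ 1) → (¬(2*v ≥ 8))).
Before assert 2*d - 9 < 3: 2*d < 12 ∧ (¬(j + (1/3)*k ≥ -2)) ∧ b + 3*d ≥ v ∧ 2*b + k > 4 ∧ ((j > -9 ↔ 3*v ≥ 1) → (¬(2*v ≥ 8)))
Before k := 3*b - v - 4: 2*d < 12 ∧ (¬(b + j ≥ (1/3)*v - 2/3)) ∧ b + 3*d ≥ v ∧ 5*b > v + 8 ∧ ((j > -9 ↔ 3*v ≥ 1) → (¬(2*v ≥ 8)))
Before assert b + 2 ≥ -4 ↔ v + 2*j - 7 > 9: (b ≥ -6 ↔ 2*j + v > 16) ∧ 2*d < 12 ∧ (¬(b + j ≥ (1/3)*v - 2/3)) ∧ b + 3*d ≥ v ∧ 5*b > v + 8 ∧ ((j > -9 ↔ 3*v ≥ 1) → (¬(2*v ≥ 8)))
Before j := b + 4: (b ≥ -6 ↔ 2*b + v > 8) ∧ 2*d < 12 ∧ (¬(2*b ≥ (1/3)*v - 14/3)) ∧ b + 3*d ≥ v ∧ 5*b > v + 8 ∧ ((b > -13 ↔ 3*v ≥ 1) → (¬(2*v ≥ 8)))
Before j := 2*d + 3: (b ≥ -6 ↔ 2*b + v > 8) ∧ 2*d < 12 ∧ (¬(2*b ≥ (1/3)*v - 14/3)) ∧ b + 3*d ≥ v ∧ 5*b > v + 8 ∧ ((b > -13 ↔ 3*v ≥ 1) → (¬(2*v ≥ 8)))
The weakest precondition is (b ≥ -6 ↔ 2*b + v > 8) ∧ 2*d < 12 ∧ (¬(2*b ≥ (1/3)*v - 14/3)) ∧ b + 3*d ≥ v ∧ 5*b > v + 8 ∧ ((b > -13 ↔ 3*v ≥ 1) → (¬(2*v ≥ 8))).
Check whether (b ≥ -6 ↔ 2*b + v > 8) ∧ 2*d < 12 ∧ (¬(2*b ≥ (1/3)*v - 14/3)) ∧ b + 3*d ≥ v + 1 ∧ 5*b > v + 8 ∧ ((b > -13 ↔ 3*v ≥ 1) → (¬(2*v ≥ 8))) implies it.
Every state satisfying the precondition satisfies the weakest precondition: the implication holds.
Answer: valid


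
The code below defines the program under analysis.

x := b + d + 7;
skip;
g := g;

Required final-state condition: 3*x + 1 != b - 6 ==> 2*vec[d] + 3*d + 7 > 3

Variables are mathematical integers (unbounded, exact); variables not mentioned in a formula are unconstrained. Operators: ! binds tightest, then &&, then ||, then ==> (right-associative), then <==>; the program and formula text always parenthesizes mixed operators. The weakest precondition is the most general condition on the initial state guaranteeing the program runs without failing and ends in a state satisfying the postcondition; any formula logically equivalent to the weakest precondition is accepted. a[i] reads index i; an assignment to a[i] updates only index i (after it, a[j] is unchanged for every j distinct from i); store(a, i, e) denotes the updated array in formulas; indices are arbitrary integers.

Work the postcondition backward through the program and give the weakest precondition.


Working backward. After the program, the postcondition 3*x + 1 != b - 6 ==> 2*vec[d] + 3*d + 7 > 3 must hold; in canonical form it is 3*x != b - 7 ==> 2*vec[d] + 3*d > -4.
Before g := g: 3*x != b - 7 ==> 2*vec[d] + 3*d > -4
Before skip: 3*x != b - 7 ==> 2*vec[d] + 3*d > -4
Before x := b + d + 7: 2*b + 3*d != -28 ==> 2*vec[d] + 3*d > -4
Answer: WP = 2*b + 3*d != -28 ==> 2*vec[d] + 3*d > -4


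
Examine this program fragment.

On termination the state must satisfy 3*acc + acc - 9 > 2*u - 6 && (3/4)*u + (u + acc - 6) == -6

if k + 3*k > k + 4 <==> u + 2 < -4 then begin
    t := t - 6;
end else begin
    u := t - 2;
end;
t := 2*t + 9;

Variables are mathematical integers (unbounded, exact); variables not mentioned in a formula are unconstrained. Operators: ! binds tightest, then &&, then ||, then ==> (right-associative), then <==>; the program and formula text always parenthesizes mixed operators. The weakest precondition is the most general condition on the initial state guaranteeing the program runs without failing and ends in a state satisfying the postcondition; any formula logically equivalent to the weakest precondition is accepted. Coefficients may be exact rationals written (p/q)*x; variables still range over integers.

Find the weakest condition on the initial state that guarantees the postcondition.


Working backward. After the program, the postcondition 3*acc + acc - 9 > 2*u - 6 && (3/4)*u + (u + acc - 6) == -6 must hold; in canonical form it is 4*acc > 2*u + 3 && acc + (7/4)*u == 0.
Before t := 2*t + 9: 4*acc > 2*u + 3 && acc + (7/4)*u == 0
Then branch requires 4*acc > 2*u + 3 && acc + (7/4)*u == 0; else branch requires 4*acc > 2*t - 1 && acc + (7/4)*t == 7/2.
Before the if: ((3*k > 4 <==> u < -6) ==> (4*acc > 2*u + 3 && acc + (7/4)*u == 0)) && ((!(3*k > 4 <==> u < -6)) ==> (4*acc > 2*t - 1 && acc + (7/4)*t == 7/2))
Answer: WP = ((3*k > 4 <==> u < -6) ==> (4*acc > 2*u + 3 && acc + (7/4)*u == 0)) && ((!(3*k > 4 <==> u < -6)) ==> (4*acc > 2*t - 1 && acc + (7/4)*t == 7/2))


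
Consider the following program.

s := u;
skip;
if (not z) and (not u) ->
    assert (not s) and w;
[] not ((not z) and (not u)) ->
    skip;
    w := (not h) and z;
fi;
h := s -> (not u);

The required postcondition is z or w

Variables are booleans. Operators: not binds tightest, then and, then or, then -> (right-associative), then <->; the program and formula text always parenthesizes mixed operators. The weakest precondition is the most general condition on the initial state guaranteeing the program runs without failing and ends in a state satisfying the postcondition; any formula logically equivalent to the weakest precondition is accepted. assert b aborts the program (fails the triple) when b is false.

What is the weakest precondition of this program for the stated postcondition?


Working backward. After the program, z or w must hold.
Before h := s -> (not u): z or w
Then branch requires (not s) and w and (z or w); else branch requires z or ((not h) and z).
Before the if: (((not z) and (not u)) -> ((not s) and w and (z or w))) and ((not ((not z) and (not u))) -> (z or ((not h) and z)))
Before skip: (((not z) and (not u)) -> ((not s) and w and (z or w))) and ((not ((not z) and (not u))) -> (z or ((not h) and z)))
Before s := u: (((not z) and (not u)) -> ((not u) and w and (z or w))) and ((not ((not z) and (not u))) -> (z or ((not h) and z)))
Answer: WP = (((not z) and (not u)) -> ((not u) and w and (z or w))) and ((not ((not z) and (not u))) -> (z or ((not h) and z)))


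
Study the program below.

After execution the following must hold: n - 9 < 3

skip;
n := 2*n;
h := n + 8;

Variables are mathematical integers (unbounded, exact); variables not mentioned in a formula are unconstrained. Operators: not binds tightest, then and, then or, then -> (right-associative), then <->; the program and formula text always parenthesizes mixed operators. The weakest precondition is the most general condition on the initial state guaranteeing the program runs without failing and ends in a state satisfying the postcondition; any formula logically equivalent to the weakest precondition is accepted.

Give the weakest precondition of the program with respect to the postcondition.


Working backward. After the program, the postcondition n - 9 < 3 must hold; in canonical form it is n < 12.
Before h := n + 8: n < 12
Before n := 2*n: 2*n < 12
Before skip: 2*n < 12
Answer: WP = 2*n < 12
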